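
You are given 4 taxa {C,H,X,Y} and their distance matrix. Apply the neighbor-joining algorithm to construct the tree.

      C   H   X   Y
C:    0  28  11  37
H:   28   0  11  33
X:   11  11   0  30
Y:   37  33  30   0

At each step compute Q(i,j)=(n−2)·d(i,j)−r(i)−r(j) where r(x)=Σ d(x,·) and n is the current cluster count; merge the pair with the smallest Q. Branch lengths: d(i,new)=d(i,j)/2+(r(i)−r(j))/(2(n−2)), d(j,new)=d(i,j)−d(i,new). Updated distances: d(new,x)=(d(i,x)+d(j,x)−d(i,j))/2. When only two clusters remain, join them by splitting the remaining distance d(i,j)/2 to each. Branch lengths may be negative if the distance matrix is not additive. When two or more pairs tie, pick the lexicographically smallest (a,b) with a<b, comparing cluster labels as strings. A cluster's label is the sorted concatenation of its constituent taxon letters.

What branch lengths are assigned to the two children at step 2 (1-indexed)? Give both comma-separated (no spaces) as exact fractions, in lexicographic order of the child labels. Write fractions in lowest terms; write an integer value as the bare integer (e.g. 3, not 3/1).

9/2,19/2

step 1: merge (C,X) at d=11, Q=-106; branch lengths C→23/2, X→-1/2; new cluster CX
  updated: d(CX,H)=14, d(CX,Y)=28
step 2: merge (CX,H) at d=14, Q=-75; branch lengths CX→9/2, H→19/2; new cluster CHX
  updated: d(CHX,Y)=47/2
step 3: merge (CHX,Y) at d=47/2; branch lengths CHX→47/4, Y→47/4; new cluster CHXY
final tree: (((C:23/2,X:-1/2):9/2,H:19/2):47/4,Y:47/4)
total length: 97/2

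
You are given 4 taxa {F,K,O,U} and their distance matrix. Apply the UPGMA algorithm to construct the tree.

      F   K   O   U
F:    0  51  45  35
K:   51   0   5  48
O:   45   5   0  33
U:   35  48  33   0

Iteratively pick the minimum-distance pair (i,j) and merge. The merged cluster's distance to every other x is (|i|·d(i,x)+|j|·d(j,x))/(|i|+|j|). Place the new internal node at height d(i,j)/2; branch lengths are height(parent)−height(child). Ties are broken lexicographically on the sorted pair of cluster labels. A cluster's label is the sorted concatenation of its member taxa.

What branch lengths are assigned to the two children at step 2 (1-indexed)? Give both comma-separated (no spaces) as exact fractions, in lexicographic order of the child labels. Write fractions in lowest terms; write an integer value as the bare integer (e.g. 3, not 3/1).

35/2,35/2

1. join K+O (d=5) ⇒ KO; edges |K|=5/2, |O|=5/2
  updated: d(F,KO)=48, d(KO,U)=81/2
2. join F+U (d=35) ⇒ FU; edges |F|=35/2, |U|=35/2
  updated: d(FU,KO)=177/4
3. join FU+KO (d=177/4) ⇒ FKOU; edges |FU|=37/8, |KO|=157/8
final tree: ((F:35/2,U:35/2):37/8,(K:5/2,O:5/2):157/8)
total length: 257/4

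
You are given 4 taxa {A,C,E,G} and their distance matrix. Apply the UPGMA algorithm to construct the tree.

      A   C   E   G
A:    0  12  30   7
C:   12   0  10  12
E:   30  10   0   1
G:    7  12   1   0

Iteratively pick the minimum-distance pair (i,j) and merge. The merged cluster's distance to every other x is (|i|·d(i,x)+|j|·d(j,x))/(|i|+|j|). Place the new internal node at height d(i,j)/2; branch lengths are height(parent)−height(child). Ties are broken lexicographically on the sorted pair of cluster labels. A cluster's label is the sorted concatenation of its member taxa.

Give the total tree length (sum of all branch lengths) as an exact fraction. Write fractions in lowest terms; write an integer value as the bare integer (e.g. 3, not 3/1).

67/3

iteration 1: select E,G (d=1); attach at lengths (1/2, 1/2); label the merged cluster EG
  updated: d(A,EG)=37/2, d(C,EG)=11
iteration 2: select C,EG (d=11); attach at lengths (11/2, 5); label the merged cluster CEG
  updated: d(A,CEG)=49/3
iteration 3: select A,CEG (d=49/3); attach at lengths (49/6, 8/3); label the merged cluster ACEG
final tree: (A:49/6,(C:11/2,(E:1/2,G:1/2):5):8/3)
total length: 67/3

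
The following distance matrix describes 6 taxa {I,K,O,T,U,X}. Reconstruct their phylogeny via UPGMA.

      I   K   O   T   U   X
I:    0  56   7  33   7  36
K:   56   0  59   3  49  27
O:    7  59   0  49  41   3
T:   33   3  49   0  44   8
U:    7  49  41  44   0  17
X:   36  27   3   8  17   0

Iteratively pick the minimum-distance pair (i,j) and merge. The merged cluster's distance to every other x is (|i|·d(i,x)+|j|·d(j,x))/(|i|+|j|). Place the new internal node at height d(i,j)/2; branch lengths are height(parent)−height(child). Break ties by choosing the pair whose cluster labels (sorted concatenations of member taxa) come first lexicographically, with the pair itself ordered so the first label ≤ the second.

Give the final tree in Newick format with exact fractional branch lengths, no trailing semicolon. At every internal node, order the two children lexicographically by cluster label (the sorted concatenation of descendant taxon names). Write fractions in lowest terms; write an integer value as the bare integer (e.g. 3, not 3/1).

(((I:7/2,U:7/2):73/8,(O:3/2,X:3/2):89/8):123/16,(K:3/2,T:3/2):301/16)

step 1: merge (K,T) at d=3; branch lengths K→3/2, T→3/2; new cluster KT
  updated: d(I,KT)=89/2, d(KT,O)=54, d(KT,U)=93/2, d(KT,X)=35/2
step 2: merge (O,X) at d=3; branch lengths O→3/2, X→3/2; new cluster OX
  updated: d(I,OX)=43/2, d(KT,OX)=143/4, d(OX,U)=29
step 3: merge (I,U) at d=7; branch lengths I→7/2, U→7/2; new cluster IU
  updated: d(IU,KT)=91/2, d(IU,OX)=101/4
step 4: merge (IU,OX) at d=101/4; branch lengths IU→73/8, OX→89/8; new cluster IOUX
  updated: d(IOUX,KT)=325/8
step 5: merge (IOUX,KT) at d=325/8; branch lengths IOUX→123/16, KT→301/16; new cluster IKOTUX
final tree: (((I:7/2,U:7/2):73/8,(O:3/2,X:3/2):89/8):123/16,(K:3/2,T:3/2):301/16)
total length: 239/4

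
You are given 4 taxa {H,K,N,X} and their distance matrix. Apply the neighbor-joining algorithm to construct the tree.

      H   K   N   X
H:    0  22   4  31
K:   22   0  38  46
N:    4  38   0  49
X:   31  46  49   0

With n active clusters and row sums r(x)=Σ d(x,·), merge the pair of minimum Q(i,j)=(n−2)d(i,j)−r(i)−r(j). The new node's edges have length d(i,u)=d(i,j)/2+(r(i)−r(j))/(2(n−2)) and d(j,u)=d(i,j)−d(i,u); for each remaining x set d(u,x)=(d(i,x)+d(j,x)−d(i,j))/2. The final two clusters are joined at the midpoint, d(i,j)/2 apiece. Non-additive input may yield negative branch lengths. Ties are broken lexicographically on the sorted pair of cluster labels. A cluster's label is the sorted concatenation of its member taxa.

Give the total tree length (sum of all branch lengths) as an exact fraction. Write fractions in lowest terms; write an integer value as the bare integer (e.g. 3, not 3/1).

iteration 1: select H,N (d=4, Q=-140); attach at lengths (-13/2, 21/2); label the merged cluster HN
  updated: d(HN,K)=28, d(HN,X)=38
iteration 2: select HN,K (d=28, Q=-112); attach at lengths (10, 18); label the merged cluster HKN
  updated: d(HKN,X)=28
iteration 3: select HKN,X (d=28); attach at lengths (14, 14); label the merged cluster HKNX
final tree: (((H:-13/2,N:21/2):10,K:18):14,X:14)
total length: 60

60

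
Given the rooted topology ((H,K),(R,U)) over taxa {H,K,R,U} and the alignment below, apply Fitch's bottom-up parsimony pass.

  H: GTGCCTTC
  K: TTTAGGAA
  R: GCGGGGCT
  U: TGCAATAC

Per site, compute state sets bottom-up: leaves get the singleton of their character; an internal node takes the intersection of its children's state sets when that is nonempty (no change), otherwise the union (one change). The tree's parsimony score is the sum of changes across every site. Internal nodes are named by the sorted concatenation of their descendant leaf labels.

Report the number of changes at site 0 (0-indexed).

2

site 0, node HK: H={G} ∪ K={T} → {G,T} (+1)
site 0, node RU: R={G} ∪ U={T} → {G,T} (+1)
site 0, node HKRU: HK={G,T} ∩ RU={G,T} → {G,T} (+0)
site 1, node HK: H={T} ∩ K={T} → {T} (+0)
site 1, node RU: R={C} ∪ U={G} → {C,G} (+1)
site 1, node HKRU: HK={T} ∪ RU={C,G} → {C,G,T} (+1)
site 2, node HK: H={G} ∪ K={T} → {G,T} (+1)
site 2, node RU: R={G} ∪ U={C} → {C,G} (+1)
site 2, node HKRU: HK={G,T} ∩ RU={C,G} → {G} (+0)
site 3, node HK: H={C} ∪ K={A} → {A,C} (+1)
site 3, node RU: R={G} ∪ U={A} → {A,G} (+1)
site 3, node HKRU: HK={A,C} ∩ RU={A,G} → {A} (+0)
site 4, node HK: H={C} ∪ K={G} → {C,G} (+1)
site 4, node RU: R={G} ∪ U={A} → {A,G} (+1)
site 4, node HKRU: HK={C,G} ∩ RU={A,G} → {G} (+0)
site 5, node HK: H={T} ∪ K={G} → {G,T} (+1)
site 5, node RU: R={G} ∪ U={T} → {G,T} (+1)
site 5, node HKRU: HK={G,T} ∩ RU={G,T} → {G,T} (+0)
site 6, node HK: H={T} ∪ K={A} → {A,T} (+1)
site 6, node RU: R={C} ∪ U={A} → {A,C} (+1)
site 6, node HKRU: HK={A,T} ∩ RU={A,C} → {A} (+0)
site 7, node HK: H={C} ∪ K={A} → {A,C} (+1)
site 7, node RU: R={T} ∪ U={C} → {C,T} (+1)
site 7, node HKRU: HK={A,C} ∩ RU={C,T} → {C} (+0)
per-site changes: [2, 2, 2, 2, 2, 2, 2, 2]; total = 16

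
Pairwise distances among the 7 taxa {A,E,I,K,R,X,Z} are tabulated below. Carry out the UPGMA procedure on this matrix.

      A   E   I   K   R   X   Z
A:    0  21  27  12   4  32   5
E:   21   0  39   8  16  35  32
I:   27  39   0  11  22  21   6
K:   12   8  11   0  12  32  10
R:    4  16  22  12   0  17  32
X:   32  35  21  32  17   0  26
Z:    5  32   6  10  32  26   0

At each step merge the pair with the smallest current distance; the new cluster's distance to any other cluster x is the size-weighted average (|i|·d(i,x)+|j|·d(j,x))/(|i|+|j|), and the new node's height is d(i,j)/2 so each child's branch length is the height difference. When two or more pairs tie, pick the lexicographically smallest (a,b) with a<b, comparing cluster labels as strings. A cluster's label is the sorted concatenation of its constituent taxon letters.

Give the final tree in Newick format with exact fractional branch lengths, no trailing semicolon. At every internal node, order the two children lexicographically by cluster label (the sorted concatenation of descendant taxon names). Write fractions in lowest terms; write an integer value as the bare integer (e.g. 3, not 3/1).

((((A:2,R:2):45/8,(E:4,K:4):29/8):7/2,(I:3,Z:3):65/8):59/24,X:163/12)

iteration 1: select A,R (d=4); attach at lengths (2, 2); label the merged cluster AR
  updated: d(AR,E)=37/2, d(AR,I)=49/2, d(AR,K)=12, d(AR,X)=49/2, d(AR,Z)=37/2
iteration 2: select I,Z (d=6); attach at lengths (3, 3); label the merged cluster IZ
  updated: d(AR,IZ)=43/2, d(E,IZ)=71/2, d(IZ,K)=21/2, d(IZ,X)=47/2
iteration 3: select E,K (d=8); attach at lengths (4, 4); label the merged cluster EK
  updated: d(AR,EK)=61/4, d(EK,IZ)=23, d(EK,X)=67/2
iteration 4: select AR,EK (d=61/4); attach at lengths (45/8, 29/8); label the merged cluster AEKR
  updated: d(AEKR,IZ)=89/4, d(AEKR,X)=29
iteration 5: select AEKR,IZ (d=89/4); attach at lengths (7/2, 65/8); label the merged cluster AEIKRZ
  updated: d(AEIKRZ,X)=163/6
iteration 6: select AEIKRZ,X (d=163/6); attach at lengths (59/24, 163/12); label the merged cluster AEIKRXZ
final tree: ((((A:2,R:2):45/8,(E:4,K:4):29/8):7/2,(I:3,Z:3):65/8):59/24,X:163/12)
total length: 659/12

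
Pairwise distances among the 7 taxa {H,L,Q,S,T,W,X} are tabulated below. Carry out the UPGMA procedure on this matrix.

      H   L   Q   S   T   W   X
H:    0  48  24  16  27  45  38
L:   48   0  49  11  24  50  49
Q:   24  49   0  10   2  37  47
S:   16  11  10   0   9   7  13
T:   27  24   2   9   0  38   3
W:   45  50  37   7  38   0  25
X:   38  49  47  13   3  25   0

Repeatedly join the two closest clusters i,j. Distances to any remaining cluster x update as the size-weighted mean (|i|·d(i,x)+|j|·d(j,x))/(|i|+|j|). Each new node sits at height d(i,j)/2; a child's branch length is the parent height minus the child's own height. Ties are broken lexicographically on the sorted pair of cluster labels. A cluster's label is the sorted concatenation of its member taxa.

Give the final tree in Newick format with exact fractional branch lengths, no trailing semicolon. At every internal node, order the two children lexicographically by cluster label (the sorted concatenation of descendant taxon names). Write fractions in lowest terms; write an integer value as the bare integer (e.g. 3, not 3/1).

iteration 1: select Q,T (d=2); attach at lengths (1, 1); label the merged cluster QT
  updated: d(H,QT)=51/2, d(L,QT)=73/2, d(QT,S)=19/2, d(QT,W)=75/2, d(QT,X)=25
iteration 2: select S,W (d=7); attach at lengths (7/2, 7/2); label the merged cluster SW
  updated: d(H,SW)=61/2, d(L,SW)=61/2, d(QT,SW)=47/2, d(SW,X)=19
iteration 3: select SW,X (d=19); attach at lengths (6, 19/2); label the merged cluster SWX
  updated: d(H,SWX)=33, d(L,SWX)=110/3, d(QT,SWX)=24
iteration 4: select QT,SWX (d=24); attach at lengths (11, 5/2); label the merged cluster QSTWX
  updated: d(H,QSTWX)=30, d(L,QSTWX)=183/5
iteration 5: select H,QSTWX (d=30); attach at lengths (15, 3); label the merged cluster HQSTWX
  updated: d(HQSTWX,L)=77/2
iteration 6: select HQSTWX,L (d=77/2); attach at lengths (17/4, 77/4); label the merged cluster HLQSTWX
final tree: ((H:15,((Q:1,T:1):11,((S:7/2,W:7/2):6,X:19/2):5/2):3):17/4,L:77/4)
total length: 159/2

((H:15,((Q:1,T:1):11,((S:7/2,W:7/2):6,X:19/2):5/2):3):17/4,L:77/4)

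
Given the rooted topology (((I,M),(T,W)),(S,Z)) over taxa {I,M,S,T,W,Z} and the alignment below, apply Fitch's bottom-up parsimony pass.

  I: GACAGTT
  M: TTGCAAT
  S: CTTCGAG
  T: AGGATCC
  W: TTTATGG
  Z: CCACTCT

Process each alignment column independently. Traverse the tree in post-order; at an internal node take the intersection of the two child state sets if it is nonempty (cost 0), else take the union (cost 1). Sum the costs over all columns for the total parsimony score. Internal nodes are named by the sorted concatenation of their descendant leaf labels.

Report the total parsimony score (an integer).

[col 0] IM: children I:{G}, M:{T} ∪→ {G,T}; cost 1
[col 0] TW: children T:{A}, W:{T} ∪→ {A,T}; cost 1
[col 0] IMTW: children IM:{G,T}, TW:{A,T} ∩→ {T}; cost 0
[col 0] SZ: children S:{C}, Z:{C} ∩→ {C}; cost 0
[col 0] IMSTWZ: children IMTW:{T}, SZ:{C} ∪→ {C,T}; cost 1
[col 1] IM: children I:{A}, M:{T} ∪→ {A,T}; cost 1
[col 1] TW: children T:{G}, W:{T} ∪→ {G,T}; cost 1
[col 1] IMTW: children IM:{A,T}, TW:{G,T} ∩→ {T}; cost 0
[col 1] SZ: children S:{T}, Z:{C} ∪→ {C,T}; cost 1
[col 1] IMSTWZ: children IMTW:{T}, SZ:{C,T} ∩→ {T}; cost 0
[col 2] IM: children I:{C}, M:{G} ∪→ {C,G}; cost 1
[col 2] TW: children T:{G}, W:{T} ∪→ {G,T}; cost 1
[col 2] IMTW: children IM:{C,G}, TW:{G,T} ∩→ {G}; cost 0
[col 2] SZ: children S:{T}, Z:{A} ∪→ {A,T}; cost 1
[col 2] IMSTWZ: children IMTW:{G}, SZ:{A,T} ∪→ {A,G,T}; cost 1
[col 3] IM: children I:{A}, M:{C} ∪→ {A,C}; cost 1
[col 3] TW: children T:{A}, W:{A} ∩→ {A}; cost 0
[col 3] IMTW: children IM:{A,C}, TW:{A} ∩→ {A}; cost 0
[col 3] SZ: children S:{C}, Z:{C} ∩→ {C}; cost 0
[col 3] IMSTWZ: children IMTW:{A}, SZ:{C} ∪→ {A,C}; cost 1
[col 4] IM: children I:{G}, M:{A} ∪→ {A,G}; cost 1
[col 4] TW: children T:{T}, W:{T} ∩→ {T}; cost 0
[col 4] IMTW: children IM:{A,G}, TW:{T} ∪→ {A,G,T}; cost 1
[col 4] SZ: children S:{G}, Z:{T} ∪→ {G,T}; cost 1
[col 4] IMSTWZ: children IMTW:{A,G,T}, SZ:{G,T} ∩→ {G,T}; cost 0
[col 5] IM: children I:{T}, M:{A} ∪→ {A,T}; cost 1
[col 5] TW: children T:{C}, W:{G} ∪→ {C,G}; cost 1
[col 5] IMTW: children IM:{A,T}, TW:{C,G} ∪→ {A,C,G,T}; cost 1
[col 5] SZ: children S:{A}, Z:{C} ∪→ {A,C}; cost 1
[col 5] IMSTWZ: children IMTW:{A,C,G,T}, SZ:{A,C} ∩→ {A,C}; cost 0
[col 6] IM: children I:{T}, M:{T} ∩→ {T}; cost 0
[col 6] TW: children T:{C}, W:{G} ∪→ {C,G}; cost 1
[col 6] IMTW: children IM:{T}, TW:{C,G} ∪→ {C,G,T}; cost 1
[col 6] SZ: children S:{G}, Z:{T} ∪→ {G,T}; cost 1
[col 6] IMSTWZ: children IMTW:{C,G,T}, SZ:{G,T} ∩→ {G,T}; cost 0
per-site changes: [3, 3, 4, 2, 3, 4, 3]; total = 22

22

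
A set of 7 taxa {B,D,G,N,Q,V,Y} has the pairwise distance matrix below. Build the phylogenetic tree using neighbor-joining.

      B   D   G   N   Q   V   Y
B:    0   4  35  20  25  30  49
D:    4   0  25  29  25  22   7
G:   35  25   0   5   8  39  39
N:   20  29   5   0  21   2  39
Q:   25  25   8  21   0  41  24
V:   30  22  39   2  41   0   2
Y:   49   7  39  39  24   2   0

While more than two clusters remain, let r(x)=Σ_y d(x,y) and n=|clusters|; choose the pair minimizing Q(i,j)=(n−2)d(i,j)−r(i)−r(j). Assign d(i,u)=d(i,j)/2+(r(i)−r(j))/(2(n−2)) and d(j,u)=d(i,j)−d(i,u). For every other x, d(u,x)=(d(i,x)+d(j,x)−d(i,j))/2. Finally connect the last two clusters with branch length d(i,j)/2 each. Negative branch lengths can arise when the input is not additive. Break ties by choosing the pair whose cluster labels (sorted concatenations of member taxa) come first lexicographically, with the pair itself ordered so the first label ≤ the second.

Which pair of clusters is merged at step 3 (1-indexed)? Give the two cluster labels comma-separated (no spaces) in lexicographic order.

BD,VY

1. join V+Y (d=2, Q=-286) ⇒ VY; edges |V|=-7/5, |Y|=17/5
  updated: d(B,VY)=77/2, d(D,VY)=27/2, d(G,VY)=38, d(N,VY)=39/2, d(Q,VY)=63/2
2. join B+D (d=4, Q=-203) ⇒ BD; edges |B|=21/4, |D|=-5/4
  updated: d(BD,G)=28, d(BD,N)=45/2, d(BD,Q)=23, d(BD,VY)=24
3. join BD+VY (d=24, Q=-277/2) ⇒ BDVY; edges |BD|=113/12, |VY|=175/12
  updated: d(BDVY,G)=21, d(BDVY,N)=9, d(BDVY,Q)=61/4
4. join BDVY+N (d=9, Q=-249/4) ⇒ BDNVY; edges |BDVY|=113/16, |N|=31/16
  updated: d(BDNVY,G)=17/2, d(BDNVY,Q)=109/8
5. join BDNVY+G (d=17/2, Q=-241/8) ⇒ BDGNVY; edges |BDNVY|=113/16, |G|=23/16
  updated: d(BDGNVY,Q)=105/16
6. join BDGNVY+Q (d=105/16) ⇒ BDGNQVY; edges |BDGNVY|=105/32, |Q|=105/32
final tree: (((((B:21/4,D:-5/4):113/12,(V:-7/5,Y:17/5):175/12):113/16,N:31/16):113/16,G:23/16):105/32,Q:105/32)
total length: 865/16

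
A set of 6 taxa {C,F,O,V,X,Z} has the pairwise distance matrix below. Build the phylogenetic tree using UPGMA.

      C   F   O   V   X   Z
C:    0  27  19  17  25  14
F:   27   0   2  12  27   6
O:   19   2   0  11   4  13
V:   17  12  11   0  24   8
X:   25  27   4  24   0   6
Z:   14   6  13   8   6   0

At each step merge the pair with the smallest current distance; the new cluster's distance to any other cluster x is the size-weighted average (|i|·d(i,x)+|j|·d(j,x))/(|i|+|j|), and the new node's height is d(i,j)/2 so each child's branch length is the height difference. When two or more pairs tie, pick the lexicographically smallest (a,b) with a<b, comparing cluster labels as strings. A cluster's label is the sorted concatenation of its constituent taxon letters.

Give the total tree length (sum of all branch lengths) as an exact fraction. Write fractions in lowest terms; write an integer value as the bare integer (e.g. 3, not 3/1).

2219/60

1. join F+O (d=2) ⇒ FO; edges |F|=1, |O|=1
  updated: d(C,FO)=23, d(FO,V)=23/2, d(FO,X)=31/2, d(FO,Z)=19/2
2. join X+Z (d=6) ⇒ XZ; edges |X|=3, |Z|=3
  updated: d(C,XZ)=39/2, d(FO,XZ)=25/2, d(V,XZ)=16
3. join FO+V (d=23/2) ⇒ FOV; edges |FO|=19/4, |V|=23/4
  updated: d(C,FOV)=21, d(FOV,XZ)=41/3
4. join FOV+XZ (d=41/3) ⇒ FOVXZ; edges |FOV|=13/12, |XZ|=23/6
  updated: d(C,FOVXZ)=102/5
5. join C+FOVXZ (d=102/5) ⇒ CFOVXZ; edges |C|=51/5, |FOVXZ|=101/30
final tree: (C:51/5,(((F:1,O:1):19/4,V:23/4):13/12,(X:3,Z:3):23/6):101/30)
total length: 2219/60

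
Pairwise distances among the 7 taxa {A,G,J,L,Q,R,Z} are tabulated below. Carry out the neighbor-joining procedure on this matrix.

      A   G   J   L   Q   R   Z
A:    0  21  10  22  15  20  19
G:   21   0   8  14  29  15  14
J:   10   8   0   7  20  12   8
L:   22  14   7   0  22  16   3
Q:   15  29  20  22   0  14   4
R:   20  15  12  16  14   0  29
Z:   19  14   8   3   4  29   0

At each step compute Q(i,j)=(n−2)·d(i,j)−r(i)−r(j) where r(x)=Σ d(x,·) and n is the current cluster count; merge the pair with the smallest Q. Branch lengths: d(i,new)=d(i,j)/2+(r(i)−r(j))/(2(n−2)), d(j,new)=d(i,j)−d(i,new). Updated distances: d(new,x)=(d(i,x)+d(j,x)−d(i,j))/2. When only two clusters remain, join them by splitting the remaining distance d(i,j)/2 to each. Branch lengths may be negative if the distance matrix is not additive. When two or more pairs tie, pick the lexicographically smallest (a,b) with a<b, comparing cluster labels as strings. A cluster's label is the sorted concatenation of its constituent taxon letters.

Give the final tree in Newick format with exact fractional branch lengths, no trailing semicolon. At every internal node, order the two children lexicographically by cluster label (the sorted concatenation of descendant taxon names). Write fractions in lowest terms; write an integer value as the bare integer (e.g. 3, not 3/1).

((((A:143/16,(Q:47/10,Z:-7/10):97/16):45/16,J:11/16):5/16,(G:79/12,R:101/12):27/16):93/32,L:93/32)

iteration 1: select Q,Z (d=4, Q=-161); attach at lengths (47/10, -7/10); label the merged cluster QZ
  updated: d(A,QZ)=15, d(G,QZ)=39/2, d(J,QZ)=12, d(L,QZ)=21/2, d(QZ,R)=39/2
iteration 2: select A,QZ (d=15, Q=-209/2); attach at lengths (143/16, 97/16); label the merged cluster AQZ
  updated: d(AQZ,G)=51/4, d(AQZ,J)=7/2, d(AQZ,L)=35/4, d(AQZ,R)=49/4
iteration 3: select G,R (d=15, Q=-60); attach at lengths (79/12, 101/12); label the merged cluster GR
  updated: d(AQZ,GR)=5, d(GR,J)=5/2, d(GR,L)=15/2
iteration 4: select AQZ,J (d=7/2, Q=-93/4); attach at lengths (45/16, 11/16); label the merged cluster AJQZ
  updated: d(AJQZ,GR)=2, d(AJQZ,L)=49/8
iteration 5: select AJQZ,GR (d=2, Q=-125/8); attach at lengths (5/16, 27/16); label the merged cluster AGJQRZ
  updated: d(AGJQRZ,L)=93/16
iteration 6: select AGJQRZ,L (d=93/16); attach at lengths (93/32, 93/32); label the merged cluster AGJLQRZ
final tree: ((((A:143/16,(Q:47/10,Z:-7/10):97/16):45/16,J:11/16):5/16,(G:79/12,R:101/12):27/16):93/32,L:93/32)
total length: 725/16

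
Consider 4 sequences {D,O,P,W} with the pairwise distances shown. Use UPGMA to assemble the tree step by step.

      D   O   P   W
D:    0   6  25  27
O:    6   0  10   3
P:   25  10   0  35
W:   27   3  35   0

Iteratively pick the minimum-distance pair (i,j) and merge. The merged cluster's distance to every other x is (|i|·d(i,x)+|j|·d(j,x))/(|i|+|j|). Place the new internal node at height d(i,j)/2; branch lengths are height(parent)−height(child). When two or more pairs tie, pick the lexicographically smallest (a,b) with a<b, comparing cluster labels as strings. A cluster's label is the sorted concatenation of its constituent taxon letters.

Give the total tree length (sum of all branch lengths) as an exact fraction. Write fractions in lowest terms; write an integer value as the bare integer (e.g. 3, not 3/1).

step 1: merge (O,W) at d=3; branch lengths O→3/2, W→3/2; new cluster OW
  updated: d(D,OW)=33/2, d(OW,P)=45/2
step 2: merge (D,OW) at d=33/2; branch lengths D→33/4, OW→27/4; new cluster DOW
  updated: d(DOW,P)=70/3
step 3: merge (DOW,P) at d=70/3; branch lengths DOW→41/12, P→35/3; new cluster DOPW
final tree: ((D:33/4,(O:3/2,W:3/2):27/4):41/12,P:35/3)
total length: 397/12

397/12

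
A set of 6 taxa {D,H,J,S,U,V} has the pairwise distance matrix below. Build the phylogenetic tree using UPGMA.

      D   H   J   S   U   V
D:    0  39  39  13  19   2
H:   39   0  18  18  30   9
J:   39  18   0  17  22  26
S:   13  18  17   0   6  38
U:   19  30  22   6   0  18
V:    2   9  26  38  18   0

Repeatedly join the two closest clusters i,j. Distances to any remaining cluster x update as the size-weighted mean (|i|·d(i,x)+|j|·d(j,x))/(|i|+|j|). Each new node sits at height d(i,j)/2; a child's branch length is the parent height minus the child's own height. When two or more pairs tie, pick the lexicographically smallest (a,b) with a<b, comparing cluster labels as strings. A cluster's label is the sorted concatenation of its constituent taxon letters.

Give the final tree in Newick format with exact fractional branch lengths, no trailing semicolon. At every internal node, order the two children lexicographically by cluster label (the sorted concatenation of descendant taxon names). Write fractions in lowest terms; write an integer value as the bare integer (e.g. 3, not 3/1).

1. join D+V (d=2) ⇒ DV; edges |D|=1, |V|=1
  updated: d(DV,H)=24, d(DV,J)=65/2, d(DV,S)=51/2, d(DV,U)=37/2
2. join S+U (d=6) ⇒ SU; edges |S|=3, |U|=3
  updated: d(DV,SU)=22, d(H,SU)=24, d(J,SU)=39/2
3. join H+J (d=18) ⇒ HJ; edges |H|=9, |J|=9
  updated: d(DV,HJ)=113/4, d(HJ,SU)=87/4
4. join HJ+SU (d=87/4) ⇒ HJSU; edges |HJ|=15/8, |SU|=63/8
  updated: d(DV,HJSU)=201/8
5. join DV+HJSU (d=201/8) ⇒ DHJSUV; edges |DV|=185/16, |HJSU|=27/16
final tree: ((D:1,V:1):185/16,((H:9,J:9):15/8,(S:3,U:3):63/8):27/16)
total length: 49

((D:1,V:1):185/16,((H:9,J:9):15/8,(S:3,U:3):63/8):27/16)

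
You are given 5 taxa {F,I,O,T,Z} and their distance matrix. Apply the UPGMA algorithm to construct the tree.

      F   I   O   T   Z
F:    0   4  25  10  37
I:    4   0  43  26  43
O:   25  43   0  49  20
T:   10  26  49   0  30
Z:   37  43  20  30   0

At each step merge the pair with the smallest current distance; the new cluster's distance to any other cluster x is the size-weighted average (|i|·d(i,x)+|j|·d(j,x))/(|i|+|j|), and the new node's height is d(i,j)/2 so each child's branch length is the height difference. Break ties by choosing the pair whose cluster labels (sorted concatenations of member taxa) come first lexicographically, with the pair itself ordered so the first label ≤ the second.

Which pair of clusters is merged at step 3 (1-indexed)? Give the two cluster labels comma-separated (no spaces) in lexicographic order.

O,Z

1. join F+I (d=4) ⇒ FI; edges |F|=2, |I|=2
  updated: d(FI,O)=34, d(FI,T)=18, d(FI,Z)=40
2. join FI+T (d=18) ⇒ FIT; edges |FI|=7, |T|=9
  updated: d(FIT,O)=39, d(FIT,Z)=110/3
3. join O+Z (d=20) ⇒ OZ; edges |O|=10, |Z|=10
  updated: d(FIT,OZ)=227/6
4. join FIT+OZ (d=227/6) ⇒ FIOTZ; edges |FIT|=119/12, |OZ|=107/12
final tree: (((F:2,I:2):7,T:9):119/12,(O:10,Z:10):107/12)
total length: 353/6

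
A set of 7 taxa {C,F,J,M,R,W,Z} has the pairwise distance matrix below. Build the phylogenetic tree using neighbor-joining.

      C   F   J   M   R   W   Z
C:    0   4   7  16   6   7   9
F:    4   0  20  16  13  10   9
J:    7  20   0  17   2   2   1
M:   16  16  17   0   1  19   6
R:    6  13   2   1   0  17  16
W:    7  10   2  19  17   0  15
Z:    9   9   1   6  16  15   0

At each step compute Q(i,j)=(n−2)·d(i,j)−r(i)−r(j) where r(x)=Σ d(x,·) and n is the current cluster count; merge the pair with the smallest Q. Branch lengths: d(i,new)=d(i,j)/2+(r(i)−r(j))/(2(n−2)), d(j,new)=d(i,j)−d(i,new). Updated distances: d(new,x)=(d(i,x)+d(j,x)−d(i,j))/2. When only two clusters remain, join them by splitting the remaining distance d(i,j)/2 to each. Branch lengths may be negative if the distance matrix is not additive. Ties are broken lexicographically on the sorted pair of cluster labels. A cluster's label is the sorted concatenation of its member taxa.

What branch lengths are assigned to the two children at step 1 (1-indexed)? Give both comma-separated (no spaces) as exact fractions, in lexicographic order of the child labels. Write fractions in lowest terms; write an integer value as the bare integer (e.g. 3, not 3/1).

1. join M+R (d=1, Q=-125) ⇒ MR; edges |M|=5/2, |R|=-3/2
  updated: d(C,MR)=21/2, d(F,MR)=14, d(J,MR)=9, d(MR,W)=35/2, d(MR,Z)=21/2
2. join J+W (d=2, Q=-165/2) ⇒ JW; edges |J|=-9/16, |W|=41/16
  updated: d(C,JW)=6, d(F,JW)=14, d(JW,MR)=49/4, d(JW,Z)=7
3. join C+F (d=4, Q=-117/2) ⇒ CF; edges |C|=1/12, |F|=47/12
  updated: d(CF,JW)=8, d(CF,MR)=41/4, d(CF,Z)=7
4. join CF+MR (d=41/4, Q=-151/4) ⇒ CFMR; edges |CF|=51/16, |MR|=113/16
  updated: d(CFMR,JW)=5, d(CFMR,Z)=29/8
5. join CFMR+JW (d=5, Q=-125/8) ⇒ CFJMRW; edges |CFMR|=13/16, |JW|=67/16
  updated: d(CFJMRW,Z)=45/16
6. join CFJMRW+Z (d=45/16) ⇒ CFJMRWZ; edges |CFJMRW|=45/32, |Z|=45/32
final tree: ((((C:1/12,F:47/12):51/16,(M:5/2,R:-3/2):113/16):13/16,(J:-9/16,W:41/16):67/16):45/32,Z:45/32)
total length: 401/16

5/2,-3/2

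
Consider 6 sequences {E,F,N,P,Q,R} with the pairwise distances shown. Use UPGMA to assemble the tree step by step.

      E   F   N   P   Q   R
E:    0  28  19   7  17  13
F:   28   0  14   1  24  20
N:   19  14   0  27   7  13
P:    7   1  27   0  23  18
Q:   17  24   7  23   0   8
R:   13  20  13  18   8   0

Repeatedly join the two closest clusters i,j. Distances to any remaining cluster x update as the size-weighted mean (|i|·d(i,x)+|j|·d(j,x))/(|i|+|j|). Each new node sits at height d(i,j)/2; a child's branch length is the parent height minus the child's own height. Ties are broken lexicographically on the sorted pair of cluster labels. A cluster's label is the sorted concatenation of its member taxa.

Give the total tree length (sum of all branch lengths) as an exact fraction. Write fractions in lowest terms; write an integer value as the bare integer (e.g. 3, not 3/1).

901/24

iteration 1: select F,P (d=1); attach at lengths (1/2, 1/2); label the merged cluster FP
  updated: d(E,FP)=35/2, d(FP,N)=41/2, d(FP,Q)=47/2, d(FP,R)=19
iteration 2: select N,Q (d=7); attach at lengths (7/2, 7/2); label the merged cluster NQ
  updated: d(E,NQ)=18, d(FP,NQ)=22, d(NQ,R)=21/2
iteration 3: select NQ,R (d=21/2); attach at lengths (7/4, 21/4); label the merged cluster NQR
  updated: d(E,NQR)=49/3, d(FP,NQR)=21
iteration 4: select E,NQR (d=49/3); attach at lengths (49/6, 35/12); label the merged cluster ENQR
  updated: d(ENQR,FP)=161/8
iteration 5: select ENQR,FP (d=161/8); attach at lengths (91/48, 153/16); label the merged cluster EFNPQR
final tree: ((E:49/6,((N:7/2,Q:7/2):7/4,R:21/4):35/12):91/48,(F:1/2,P:1/2):153/16)
total length: 901/24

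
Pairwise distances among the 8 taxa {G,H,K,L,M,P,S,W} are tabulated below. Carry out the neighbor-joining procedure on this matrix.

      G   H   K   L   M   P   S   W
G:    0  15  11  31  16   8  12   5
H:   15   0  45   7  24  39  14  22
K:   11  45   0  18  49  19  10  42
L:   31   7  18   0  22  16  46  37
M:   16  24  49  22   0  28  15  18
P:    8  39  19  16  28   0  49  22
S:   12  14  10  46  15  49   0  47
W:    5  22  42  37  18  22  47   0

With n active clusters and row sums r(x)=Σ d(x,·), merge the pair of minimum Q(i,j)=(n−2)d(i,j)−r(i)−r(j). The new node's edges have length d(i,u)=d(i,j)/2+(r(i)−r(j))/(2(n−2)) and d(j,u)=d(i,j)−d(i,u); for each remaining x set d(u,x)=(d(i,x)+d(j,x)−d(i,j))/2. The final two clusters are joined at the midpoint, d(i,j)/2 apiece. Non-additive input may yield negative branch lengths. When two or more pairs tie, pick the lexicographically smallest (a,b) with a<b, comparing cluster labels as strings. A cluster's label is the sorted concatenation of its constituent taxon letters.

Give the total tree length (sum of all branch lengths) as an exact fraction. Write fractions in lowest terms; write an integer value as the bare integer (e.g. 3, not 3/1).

1165/16

1. join K+S (d=10, Q=-327) ⇒ KS; edges |K|=61/12, |S|=59/12
  updated: d(G,KS)=13/2, d(H,KS)=49/2, d(KS,L)=27, d(KS,M)=27, d(KS,P)=29, d(KS,W)=79/2
2. join H+L (d=7, Q=-473/2) ⇒ HL; edges |H|=53/20, |L|=87/20
  updated: d(G,HL)=39/2, d(HL,KS)=89/4, d(HL,M)=39/2, d(HL,P)=24, d(HL,W)=26
3. join G+KS (d=13/2, Q=-613/4) ⇒ GKS; edges |G|=-173/32, |KS|=381/32
  updated: d(GKS,HL)=141/8, d(GKS,M)=73/4, d(GKS,P)=61/4, d(GKS,W)=19
4. join M+W (d=18, Q=-459/4) ⇒ MW; edges |M|=211/24, |W|=221/24
  updated: d(GKS,MW)=77/8, d(HL,MW)=55/4, d(MW,P)=16
5. join GKS+P (d=61/4, Q=-269/4) ⇒ GKPS; edges |GKS|=71/16, |P|=173/16
  updated: d(GKPS,HL)=211/16, d(GKPS,MW)=83/16
6. join GKPS+HL (d=211/16, Q=-257/8) ⇒ GHKLPS; edges |GKPS|=37/16, |HL|=87/8
  updated: d(GHKLPS,MW)=23/8
7. join GHKLPS+MW (d=23/8) ⇒ GHKLMPSW; edges |GHKLPS|=23/16, |MW|=23/16
final tree: ((((G:-173/32,(K:61/12,S:59/12):381/32):71/16,P:173/16):37/16,(H:53/20,L:87/20):87/8):23/16,(M:211/24,W:221/24):23/16)
total length: 1165/16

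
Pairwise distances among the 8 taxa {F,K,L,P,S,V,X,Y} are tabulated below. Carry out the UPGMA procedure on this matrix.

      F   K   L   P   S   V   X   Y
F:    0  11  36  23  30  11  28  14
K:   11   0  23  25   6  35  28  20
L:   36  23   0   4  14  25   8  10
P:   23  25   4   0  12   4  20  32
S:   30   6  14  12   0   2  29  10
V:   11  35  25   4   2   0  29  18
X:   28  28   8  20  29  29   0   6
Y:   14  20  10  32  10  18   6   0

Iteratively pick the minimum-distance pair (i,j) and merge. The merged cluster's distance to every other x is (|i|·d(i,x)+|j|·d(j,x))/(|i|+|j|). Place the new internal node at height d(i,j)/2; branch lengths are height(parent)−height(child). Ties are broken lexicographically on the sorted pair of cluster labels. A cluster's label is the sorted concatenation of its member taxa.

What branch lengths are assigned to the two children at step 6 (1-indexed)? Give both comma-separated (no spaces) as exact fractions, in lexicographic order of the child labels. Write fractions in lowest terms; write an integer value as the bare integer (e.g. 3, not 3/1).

23/8,27/4

step 1: merge (S,V) at d=2; branch lengths S→1, V→1; new cluster SV
  updated: d(F,SV)=41/2, d(K,SV)=41/2, d(L,SV)=39/2, d(P,SV)=8, d(SV,X)=29, d(SV,Y)=14
step 2: merge (L,P) at d=4; branch lengths L→2, P→2; new cluster LP
  updated: d(F,LP)=59/2, d(K,LP)=24, d(LP,SV)=55/4, d(LP,X)=14, d(LP,Y)=21
step 3: merge (X,Y) at d=6; branch lengths X→3, Y→3; new cluster XY
  updated: d(F,XY)=21, d(K,XY)=24, d(LP,XY)=35/2, d(SV,XY)=43/2
step 4: merge (F,K) at d=11; branch lengths F→11/2, K→11/2; new cluster FK
  updated: d(FK,LP)=107/4, d(FK,SV)=41/2, d(FK,XY)=45/2
step 5: merge (LP,SV) at d=55/4; branch lengths LP→39/8, SV→47/8; new cluster LPSV
  updated: d(FK,LPSV)=189/8, d(LPSV,XY)=39/2
step 6: merge (LPSV,XY) at d=39/2; branch lengths LPSV→23/8, XY→27/4; new cluster LPSVXY
  updated: d(FK,LPSVXY)=93/4
step 7: merge (FK,LPSVXY) at d=93/4; branch lengths FK→49/8, LPSVXY→15/8; new cluster FKLPSVXY
final tree: ((F:11/2,K:11/2):49/8,(((L:2,P:2):39/8,(S:1,V:1):47/8):23/8,(X:3,Y:3):27/4):15/8)
total length: 411/8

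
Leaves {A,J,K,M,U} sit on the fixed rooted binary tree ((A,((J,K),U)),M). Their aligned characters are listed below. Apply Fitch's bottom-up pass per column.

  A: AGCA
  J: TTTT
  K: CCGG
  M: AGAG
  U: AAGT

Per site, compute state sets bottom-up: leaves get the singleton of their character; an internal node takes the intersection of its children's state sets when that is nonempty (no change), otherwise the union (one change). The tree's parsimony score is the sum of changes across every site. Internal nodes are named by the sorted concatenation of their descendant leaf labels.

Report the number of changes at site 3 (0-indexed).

3

site 0, node JK: J={T} ∪ K={C} → {C,T} (+1)
site 0, node JKU: JK={C,T} ∪ U={A} → {A,C,T} (+1)
site 0, node AJKU: A={A} ∩ JKU={A,C,T} → {A} (+0)
site 0, node AJKMU: AJKU={A} ∩ M={A} → {A} (+0)
site 1, node JK: J={T} ∪ K={C} → {C,T} (+1)
site 1, node JKU: JK={C,T} ∪ U={A} → {A,C,T} (+1)
site 1, node AJKU: A={G} ∪ JKU={A,C,T} → {A,C,G,T} (+1)
site 1, node AJKMU: AJKU={A,C,G,T} ∩ M={G} → {G} (+0)
site 2, node JK: J={T} ∪ K={G} → {G,T} (+1)
site 2, node JKU: JK={G,T} ∩ U={G} → {G} (+0)
site 2, node AJKU: A={C} ∪ JKU={G} → {C,G} (+1)
site 2, node AJKMU: AJKU={C,G} ∪ M={A} → {A,C,G} (+1)
site 3, node JK: J={T} ∪ K={G} → {G,T} (+1)
site 3, node JKU: JK={G,T} ∩ U={T} → {T} (+0)
site 3, node AJKU: A={A} ∪ JKU={T} → {A,T} (+1)
site 3, node AJKMU: AJKU={A,T} ∪ M={G} → {A,G,T} (+1)
per-site changes: [2, 3, 3, 3]; total = 11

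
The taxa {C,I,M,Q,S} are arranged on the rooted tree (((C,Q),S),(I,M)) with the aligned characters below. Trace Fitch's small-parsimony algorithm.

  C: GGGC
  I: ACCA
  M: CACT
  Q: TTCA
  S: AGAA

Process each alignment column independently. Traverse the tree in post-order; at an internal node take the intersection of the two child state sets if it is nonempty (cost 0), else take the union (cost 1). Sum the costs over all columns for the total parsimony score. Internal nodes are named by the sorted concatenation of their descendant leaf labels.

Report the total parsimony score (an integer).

[col 0] CQ: children C:{G}, Q:{T} ∪→ {G,T}; cost 1
[col 0] CQS: children CQ:{G,T}, S:{A} ∪→ {A,G,T}; cost 1
[col 0] IM: children I:{A}, M:{C} ∪→ {A,C}; cost 1
[col 0] CIMQS: children CQS:{A,G,T}, IM:{A,C} ∩→ {A}; cost 0
[col 1] CQ: children C:{G}, Q:{T} ∪→ {G,T}; cost 1
[col 1] CQS: children CQ:{G,T}, S:{G} ∩→ {G}; cost 0
[col 1] IM: children I:{C}, M:{A} ∪→ {A,C}; cost 1
[col 1] CIMQS: children CQS:{G}, IM:{A,C} ∪→ {A,C,G}; cost 1
[col 2] CQ: children C:{G}, Q:{C} ∪→ {C,G}; cost 1
[col 2] CQS: children CQ:{C,G}, S:{A} ∪→ {A,C,G}; cost 1
[col 2] IM: children I:{C}, M:{C} ∩→ {C}; cost 0
[col 2] CIMQS: children CQS:{A,C,G}, IM:{C} ∩→ {C}; cost 0
[col 3] CQ: children C:{C}, Q:{A} ∪→ {A,C}; cost 1
[col 3] CQS: children CQ:{A,C}, S:{A} ∩→ {A}; cost 0
[col 3] IM: children I:{A}, M:{T} ∪→ {A,T}; cost 1
[col 3] CIMQS: children CQS:{A}, IM:{A,T} ∩→ {A}; cost 0
per-site changes: [3, 3, 2, 2]; total = 10

10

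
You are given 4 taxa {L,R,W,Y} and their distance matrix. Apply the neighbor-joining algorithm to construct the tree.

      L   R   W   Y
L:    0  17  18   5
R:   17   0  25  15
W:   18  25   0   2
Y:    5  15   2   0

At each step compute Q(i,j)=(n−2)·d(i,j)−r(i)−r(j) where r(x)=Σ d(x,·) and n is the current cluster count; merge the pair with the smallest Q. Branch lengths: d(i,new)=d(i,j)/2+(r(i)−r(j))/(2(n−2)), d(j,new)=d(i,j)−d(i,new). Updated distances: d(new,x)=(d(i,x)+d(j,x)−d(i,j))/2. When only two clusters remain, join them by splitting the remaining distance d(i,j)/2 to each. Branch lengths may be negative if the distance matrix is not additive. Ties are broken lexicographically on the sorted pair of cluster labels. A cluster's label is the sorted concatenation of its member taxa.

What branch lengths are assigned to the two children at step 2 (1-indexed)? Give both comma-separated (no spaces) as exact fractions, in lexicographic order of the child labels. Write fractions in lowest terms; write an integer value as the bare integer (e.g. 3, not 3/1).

1. join L+R (d=17, Q=-63) ⇒ LR; edges |L|=17/4, |R|=51/4
  updated: d(LR,W)=13, d(LR,Y)=3/2
2. join LR+W (d=13, Q=-33/2) ⇒ LRW; edges |LR|=25/4, |W|=27/4
  updated: d(LRW,Y)=-19/4
3. join LRW+Y (d=-19/4) ⇒ LRWY; edges |LRW|=-19/8, |Y|=-19/8
final tree: (((L:17/4,R:51/4):25/4,W:27/4):-19/8,Y:-19/8)
total length: 101/4

25/4,27/4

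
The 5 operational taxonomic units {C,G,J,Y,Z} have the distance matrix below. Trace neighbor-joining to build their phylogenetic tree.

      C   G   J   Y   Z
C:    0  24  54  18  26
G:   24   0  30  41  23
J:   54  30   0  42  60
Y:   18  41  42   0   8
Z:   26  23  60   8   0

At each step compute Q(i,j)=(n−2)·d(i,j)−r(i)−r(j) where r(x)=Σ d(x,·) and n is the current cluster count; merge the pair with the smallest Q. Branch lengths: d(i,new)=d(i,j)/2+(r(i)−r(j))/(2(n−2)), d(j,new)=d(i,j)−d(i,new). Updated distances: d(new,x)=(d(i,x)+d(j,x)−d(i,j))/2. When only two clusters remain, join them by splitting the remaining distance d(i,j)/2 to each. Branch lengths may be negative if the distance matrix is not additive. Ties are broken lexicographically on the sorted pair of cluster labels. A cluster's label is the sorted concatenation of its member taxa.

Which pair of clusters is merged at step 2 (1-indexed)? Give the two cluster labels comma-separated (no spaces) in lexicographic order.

1. join G+J (d=30, Q=-214) ⇒ GJ; edges |G|=11/3, |J|=79/3
  updated: d(C,GJ)=24, d(GJ,Y)=53/2, d(GJ,Z)=53/2
2. join C+GJ (d=24, Q=-97) ⇒ CGJ; edges |C|=39/4, |GJ|=57/4
  updated: d(CGJ,Y)=41/4, d(CGJ,Z)=57/4
3. join CGJ+Y (d=41/4, Q=-65/2) ⇒ CGJY; edges |CGJ|=33/4, |Y|=2
  updated: d(CGJY,Z)=6
4. join CGJY+Z (d=6) ⇒ CGJYZ; edges |CGJY|=3, |Z|=3
final tree: (((C:39/4,(G:11/3,J:79/3):57/4):33/4,Y:2):3,Z:3)
total length: 281/4

C,GJ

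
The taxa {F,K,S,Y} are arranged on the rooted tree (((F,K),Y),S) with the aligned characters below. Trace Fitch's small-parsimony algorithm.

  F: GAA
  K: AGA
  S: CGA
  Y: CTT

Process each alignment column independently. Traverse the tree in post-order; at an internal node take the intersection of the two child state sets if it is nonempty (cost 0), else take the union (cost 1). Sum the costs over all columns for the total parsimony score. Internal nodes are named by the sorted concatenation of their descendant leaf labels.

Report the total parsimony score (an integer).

5

site 0, node FK: F={G} ∪ K={A} → {A,G} (+1)
site 0, node FKY: FK={A,G} ∪ Y={C} → {A,C,G} (+1)
site 0, node FKSY: FKY={A,C,G} ∩ S={C} → {C} (+0)
site 1, node FK: F={A} ∪ K={G} → {A,G} (+1)
site 1, node FKY: FK={A,G} ∪ Y={T} → {A,G,T} (+1)
site 1, node FKSY: FKY={A,G,T} ∩ S={G} → {G} (+0)
site 2, node FK: F={A} ∩ K={A} → {A} (+0)
site 2, node FKY: FK={A} ∪ Y={T} → {A,T} (+1)
site 2, node FKSY: FKY={A,T} ∩ S={A} → {A} (+0)
per-site changes: [2, 2, 1]; total = 5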